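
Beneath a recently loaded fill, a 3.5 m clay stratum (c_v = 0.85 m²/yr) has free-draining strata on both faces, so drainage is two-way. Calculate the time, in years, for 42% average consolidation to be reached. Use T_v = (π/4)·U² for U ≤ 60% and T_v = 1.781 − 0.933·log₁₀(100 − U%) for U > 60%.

Drainage path length: H_d = H/2 = 1.75 m (double drainage).
U ≤ 60%: T_v = (π/4)·U² = (π/4)×0.42² = 0.13854.
t = T_v·H_d²/c_v = 0.13854×1.75²/0.85 = 0.4992 years.

t ≈ 0.499 years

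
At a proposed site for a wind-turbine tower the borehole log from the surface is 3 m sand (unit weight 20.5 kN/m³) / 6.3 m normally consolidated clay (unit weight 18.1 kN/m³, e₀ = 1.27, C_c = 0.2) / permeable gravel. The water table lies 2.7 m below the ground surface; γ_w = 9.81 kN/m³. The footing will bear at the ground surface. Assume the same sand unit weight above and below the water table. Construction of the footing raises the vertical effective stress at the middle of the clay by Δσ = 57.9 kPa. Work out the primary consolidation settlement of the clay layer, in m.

Mid-depth of clay below the ground surface: z = 3 + 6.3/2 = 6.15 m.
Total vertical stress at mid-clay: σ_v = 20.5×3 + 18.1×3.15 = 118.52 kPa.
Pore pressure: u = 9.81×(6.15 − 2.7) = 33.845 kPa.
Initial effective stress: σ'_0 = σ_v − u = 118.52 − 33.845 = 84.675 kPa.
Final effective stress: σ'_f = σ'_0 + Δσ = 84.675 + 57.9 = 142.57 kPa.
Normally consolidated clay, so the full stress increment lies on the virgin compression line:
S_c = C_c·H/(1+e₀)·log₁₀(σ'_f/σ'_0) = 0.2×6.3/(1+1.27)×log₁₀(142.57/84.675)
    = 0.55507 × 0.22627 = 0.1256 m

S_c ≈ 0.126 m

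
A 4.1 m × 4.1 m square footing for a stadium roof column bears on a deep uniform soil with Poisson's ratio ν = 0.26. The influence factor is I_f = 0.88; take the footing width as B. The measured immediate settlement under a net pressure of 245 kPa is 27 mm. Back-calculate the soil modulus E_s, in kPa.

S_e = q·B·(1−ν²)/E_s · I_f  ⇒  E_s = q·B·(1−ν²)·I_f / S_e.
E_s = 245 × 4.1 × 0.9324 × 0.88 / 0.027 = 30530 kPa

E_s ≈ 30500 kPa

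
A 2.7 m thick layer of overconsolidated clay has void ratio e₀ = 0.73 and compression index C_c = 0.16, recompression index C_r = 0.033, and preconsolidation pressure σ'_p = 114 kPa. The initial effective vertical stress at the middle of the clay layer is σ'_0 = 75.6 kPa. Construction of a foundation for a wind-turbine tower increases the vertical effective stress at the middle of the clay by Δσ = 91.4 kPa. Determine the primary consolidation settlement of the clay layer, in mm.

Final effective stress: σ'_f = 75.6 + 91.4 = 167 kPa.
σ'_f = 167 > σ'_p = 114 kPa, so the stress path crosses the preconsolidation pressure — recompression up to σ'_p, then virgin compression beyond:
S_c = H/(1+e₀)·[C_r·log₁₀(σ'_p/σ'_0) + C_c·log₁₀(σ'_f/σ'_p)]
    = 2.7/1.73 × [0.033×log₁₀(114/75.6) + 0.16×log₁₀(167/114)]
    = 1.5607 × [0.0058866 + 0.02653] = 0.05059 m

S_c ≈ 50.6 mm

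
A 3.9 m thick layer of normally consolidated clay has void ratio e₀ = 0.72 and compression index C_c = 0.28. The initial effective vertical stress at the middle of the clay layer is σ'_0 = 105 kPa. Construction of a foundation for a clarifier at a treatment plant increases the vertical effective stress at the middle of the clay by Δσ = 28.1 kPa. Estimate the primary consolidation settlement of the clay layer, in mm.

S_c ≈ 65.4 mm

Final effective stress: σ'_f = σ'_0 + Δσ = 105 + 28.1 = 133.1 kPa.
Normally consolidated clay, so the full stress increment lies on the virgin compression line:
S_c = C_c·H/(1+e₀)·log₁₀(σ'_f/σ'_0) = 0.28×3.9/(1+0.72)×log₁₀(133.1/105)
    = 0.63488 × 0.10299 = 0.06539 m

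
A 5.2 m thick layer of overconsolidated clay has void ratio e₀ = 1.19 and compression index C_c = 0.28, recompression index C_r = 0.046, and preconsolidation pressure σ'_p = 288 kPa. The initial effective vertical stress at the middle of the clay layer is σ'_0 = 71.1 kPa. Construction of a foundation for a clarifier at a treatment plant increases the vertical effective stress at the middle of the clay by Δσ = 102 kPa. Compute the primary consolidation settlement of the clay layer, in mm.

Final effective stress: σ'_f = 71.1 + 102 = 173.1 kPa.
σ'_f = 173.1 ≤ σ'_p = 288 kPa, so the clay remains overconsolidated and only the recompression index applies:
S_c = C_r·H/(1+e₀)·log₁₀(σ'_f/σ'_0) = 0.046×5.2/2.19×log₁₀(173.1/71.1)
    = 0.10922 × 0.38643 = 0.04221 m

S_c ≈ 42.2 mm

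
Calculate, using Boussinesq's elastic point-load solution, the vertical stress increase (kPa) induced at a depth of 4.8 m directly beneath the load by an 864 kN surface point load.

Δσ_z ≈ 17.9 kPa

Boussinesq vertical stress below a point load on an elastic half-space:
Δσ_z = 3P/(2πz²) · [1 + (r/z)²]^(−5/2)
r/z = 0/4.8 = 0; [1+(r/z)²]^(−5/2) = 1.
Δσ_z = 3×864/(2π×4.8²) × 1 = 17.905 × 1 = 17.91 kPa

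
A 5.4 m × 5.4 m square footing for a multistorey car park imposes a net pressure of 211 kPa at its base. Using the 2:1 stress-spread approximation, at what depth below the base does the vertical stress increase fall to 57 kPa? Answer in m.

2:1 spreading — at depth z the loaded area has grown by z in each plan dimension:
qB²/(B+z)² = Δσ_z ⇒ z = B(√(q/Δσ_z) − 1) = 5.4×(√(211/57) − 1) = 4.99 m

z ≈ 4.99 m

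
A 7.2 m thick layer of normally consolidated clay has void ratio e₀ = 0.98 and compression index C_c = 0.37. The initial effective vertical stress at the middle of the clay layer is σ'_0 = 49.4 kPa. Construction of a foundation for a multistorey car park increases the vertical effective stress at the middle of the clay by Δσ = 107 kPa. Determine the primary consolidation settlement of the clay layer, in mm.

Final effective stress: σ'_f = σ'_0 + Δσ = 49.4 + 107 = 156.4 kPa.
Normally consolidated clay, so the full stress increment lies on the virgin compression line:
S_c = C_c·H/(1+e₀)·log₁₀(σ'_f/σ'_0) = 0.37×7.2/(1+0.98)×log₁₀(156.4/49.4)
    = 1.3455 × 0.50051 = 0.6734 m

S_c ≈ 673 mm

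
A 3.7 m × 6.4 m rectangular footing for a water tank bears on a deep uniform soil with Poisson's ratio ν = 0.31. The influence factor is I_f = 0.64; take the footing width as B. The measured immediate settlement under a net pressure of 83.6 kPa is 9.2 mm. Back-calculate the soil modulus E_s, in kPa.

E_s ≈ 19500 kPa

S_e = q·B·(1−ν²)/E_s · I_f  ⇒  E_s = q·B·(1−ν²)·I_f / S_e.
E_s = 83.6 × 3.7 × 0.9039 × 0.64 / 0.0092 = 19450 kPa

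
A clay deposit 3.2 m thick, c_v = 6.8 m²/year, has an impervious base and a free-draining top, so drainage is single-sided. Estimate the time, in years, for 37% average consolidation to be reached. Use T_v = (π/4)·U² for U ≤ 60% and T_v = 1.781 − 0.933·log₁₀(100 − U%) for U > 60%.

Drainage path length: H_d = H = 3.2 m (single drainage).
U ≤ 60%: T_v = (π/4)·U² = (π/4)×0.37² = 0.10752.
t = T_v·H_d²/c_v = 0.10752×3.2²/6.8 = 0.1619 years.

t ≈ 0.162 years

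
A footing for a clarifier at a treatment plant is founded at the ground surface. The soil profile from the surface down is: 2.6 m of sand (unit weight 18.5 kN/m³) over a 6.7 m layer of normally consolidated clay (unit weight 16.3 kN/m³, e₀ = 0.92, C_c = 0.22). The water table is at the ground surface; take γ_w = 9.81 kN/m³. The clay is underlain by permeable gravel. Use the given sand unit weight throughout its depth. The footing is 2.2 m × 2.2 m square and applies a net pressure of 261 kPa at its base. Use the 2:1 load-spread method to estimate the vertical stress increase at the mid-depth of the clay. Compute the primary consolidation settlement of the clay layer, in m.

S_c ≈ 0.119 m

Mid-depth of clay below the ground surface: z = 2.6 + 6.7/2 = 5.95 m.
Total vertical stress at mid-clay: σ_v = 18.5×2.6 + 16.3×3.35 = 102.71 kPa.
Pore pressure: u = 9.81×(5.95 − 0) = 58.37 kPa.
Initial effective stress: σ'_0 = σ_v − u = 102.71 − 58.37 = 44.34 kPa.
Stress increase at mid-clay by the 2:1 spreading method:
Δσ = qBL/((B+z)(L+z)) = 261×2.2×2.2/((2.2+5.95)(2.2+5.95)) = 19.018 kPa
Final effective stress: σ'_f = σ'_0 + Δσ = 44.34 + 19.018 = 63.358 kPa.
Normally consolidated clay, so the full stress increment lies on the virgin compression line:
S_c = C_c·H/(1+e₀)·log₁₀(σ'_f/σ'_0) = 0.22×6.7/(1+0.92)×log₁₀(63.358/44.34)
    = 0.76771 × 0.15501 = 0.119 m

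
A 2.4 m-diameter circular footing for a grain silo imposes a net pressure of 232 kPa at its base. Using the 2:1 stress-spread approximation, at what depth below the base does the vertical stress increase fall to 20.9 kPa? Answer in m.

2:1 spreading — at depth z the loaded area has grown by z in each plan dimension:
qD²/(D+z)² = Δσ_z ⇒ z = D(√(q/Δσ_z) − 1) = 2.4×(√(232/20.9) − 1) = 5.596 m

z ≈ 5.6 m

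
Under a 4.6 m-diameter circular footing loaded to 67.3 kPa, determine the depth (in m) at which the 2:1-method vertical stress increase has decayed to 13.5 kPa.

z ≈ 5.67 m

2:1 spreading — at depth z the loaded area has grown by z in each plan dimension:
qD²/(D+z)² = Δσ_z ⇒ z = D(√(q/Δσ_z) − 1) = 4.6×(√(67.3/13.5) − 1) = 5.671 m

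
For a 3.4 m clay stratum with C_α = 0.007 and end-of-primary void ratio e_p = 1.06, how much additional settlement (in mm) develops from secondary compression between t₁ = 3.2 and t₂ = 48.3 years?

S_s ≈ 13.6 mm

Secondary compression: S_s = C_α·H/(1+e_p)·log₁₀(t₂/t₁)
S_s = 0.007×3.4/(1+1.06)×log₁₀(48.3/3.2)
    = 0.01155 × 1.179 = 0.01362 m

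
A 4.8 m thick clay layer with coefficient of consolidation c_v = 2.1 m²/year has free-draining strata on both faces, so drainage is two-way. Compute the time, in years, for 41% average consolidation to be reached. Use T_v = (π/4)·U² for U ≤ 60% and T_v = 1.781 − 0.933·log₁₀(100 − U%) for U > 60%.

Drainage path length: H_d = H/2 = 2.4 m (double drainage).
U ≤ 60%: T_v = (π/4)·U² = (π/4)×0.41² = 0.13203.
t = T_v·H_d²/c_v = 0.13203×2.4²/2.1 = 0.3621 years.

t ≈ 0.362 years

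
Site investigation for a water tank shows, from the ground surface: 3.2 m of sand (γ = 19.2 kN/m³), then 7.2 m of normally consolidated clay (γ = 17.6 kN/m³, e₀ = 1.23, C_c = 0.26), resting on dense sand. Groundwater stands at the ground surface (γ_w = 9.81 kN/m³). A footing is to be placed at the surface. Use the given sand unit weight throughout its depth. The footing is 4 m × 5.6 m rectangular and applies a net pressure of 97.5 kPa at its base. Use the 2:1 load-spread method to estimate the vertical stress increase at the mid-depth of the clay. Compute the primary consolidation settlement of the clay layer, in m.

S_c ≈ 0.0902 m

Mid-depth of clay below the ground surface: z = 3.2 + 7.2/2 = 6.8 m.
Total vertical stress at mid-clay: σ_v = 19.2×3.2 + 17.6×3.6 = 124.8 kPa.
Pore pressure: u = 9.81×(6.8 − 0) = 66.708 kPa.
Initial effective stress: σ'_0 = σ_v − u = 124.8 − 66.708 = 58.092 kPa.
Stress increase at mid-clay by the 2:1 spreading method:
Δσ = qBL/((B+z)(L+z)) = 97.5×4×5.6/((4+6.8)(5.6+6.8)) = 16.308 kPa
Final effective stress: σ'_f = σ'_0 + Δσ = 58.092 + 16.308 = 74.4 kPa.
Normally consolidated clay, so the full stress increment lies on the virgin compression line:
S_c = C_c·H/(1+e₀)·log₁₀(σ'_f/σ'_0) = 0.26×7.2/(1+1.23)×log₁₀(74.4/58.092)
    = 0.83946 × 0.10746 = 0.09021 m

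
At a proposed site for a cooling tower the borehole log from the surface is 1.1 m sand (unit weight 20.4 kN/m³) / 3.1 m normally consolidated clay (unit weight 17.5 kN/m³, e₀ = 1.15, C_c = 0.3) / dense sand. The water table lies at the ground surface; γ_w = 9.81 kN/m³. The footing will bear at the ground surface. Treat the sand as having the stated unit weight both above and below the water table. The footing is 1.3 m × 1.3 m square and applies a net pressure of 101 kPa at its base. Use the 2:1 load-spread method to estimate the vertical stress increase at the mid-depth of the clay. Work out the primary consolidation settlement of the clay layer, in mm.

S_c ≈ 71.6 mm

Mid-depth of clay below the ground surface: z = 1.1 + 3.1/2 = 2.65 m.
Total vertical stress at mid-clay: σ_v = 20.4×1.1 + 17.5×1.55 = 49.565 kPa.
Pore pressure: u = 9.81×(2.65 − 0) = 25.997 kPa.
Initial effective stress: σ'_0 = σ_v − u = 49.565 − 25.997 = 23.568 kPa.
Stress increase at mid-clay by the 2:1 spreading method:
Δσ = qBL/((B+z)(L+z)) = 101×1.3×1.3/((1.3+2.65)(1.3+2.65)) = 10.94 kPa
Final effective stress: σ'_f = σ'_0 + Δσ = 23.568 + 10.94 = 34.508 kPa.
Normally consolidated clay, so the full stress increment lies on the virgin compression line:
S_c = C_c·H/(1+e₀)·log₁₀(σ'_f/σ'_0) = 0.3×3.1/(1+1.15)×log₁₀(34.508/23.568)
    = 0.43256 × 0.1656 = 0.07163 m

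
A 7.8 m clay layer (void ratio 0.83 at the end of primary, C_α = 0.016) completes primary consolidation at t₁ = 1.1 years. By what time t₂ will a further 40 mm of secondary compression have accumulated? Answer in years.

S_s = C_α·H/(1+e_p)·log₁₀(t₂/t₁) ⇒ log₁₀(t₂/t₁) = S_s·(1+e_p)/(C_α·H).
log₁₀(t₂/t₁) = 0.04 × (1+0.83) / (0.016×7.8) = 0.5865
t₂ = t₁ × 10^0.5865 = 1.1 × 3.86 = 4.246 years

t₂ ≈ 4.25 years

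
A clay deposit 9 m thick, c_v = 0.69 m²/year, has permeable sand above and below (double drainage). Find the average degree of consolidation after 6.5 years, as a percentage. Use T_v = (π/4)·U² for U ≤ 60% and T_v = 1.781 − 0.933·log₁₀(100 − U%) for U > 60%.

U ≈ 53.1 %

Drainage path length: H_d = H/2 = 4.5 m (double drainage).
T_v = c_v·t/H_d² = 0.69×6.5/4.5² = 0.22148.
T_v = 0.22148 corresponds to the U ≤ 60% branch:
U = √(4T_v/π) = 0.531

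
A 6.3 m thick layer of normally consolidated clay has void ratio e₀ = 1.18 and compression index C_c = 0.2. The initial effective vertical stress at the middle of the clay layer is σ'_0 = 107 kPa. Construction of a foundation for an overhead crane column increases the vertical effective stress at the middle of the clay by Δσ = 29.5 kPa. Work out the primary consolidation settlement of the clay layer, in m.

Final effective stress: σ'_f = σ'_0 + Δσ = 107 + 29.5 = 136.5 kPa.
Normally consolidated clay, so the full stress increment lies on the virgin compression line:
S_c = C_c·H/(1+e₀)·log₁₀(σ'_f/σ'_0) = 0.2×6.3/(1+1.18)×log₁₀(136.5/107)
    = 0.57798 × 0.10575 = 0.06112 m

S_c ≈ 0.0611 m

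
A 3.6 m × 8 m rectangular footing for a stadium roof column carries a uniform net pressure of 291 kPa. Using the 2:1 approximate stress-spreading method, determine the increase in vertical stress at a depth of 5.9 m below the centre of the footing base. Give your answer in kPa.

Δσ_z ≈ 63.5 kPa

By the 2:1 method the load spreads at 1 horizontal : 2 vertical, so at depth z the loaded area has grown by z in each plan dimension:
Δσ = qBL/((B+z)(L+z)) = 291×3.6×8/((3.6+5.9)(8+5.9)) = 63.467 kPa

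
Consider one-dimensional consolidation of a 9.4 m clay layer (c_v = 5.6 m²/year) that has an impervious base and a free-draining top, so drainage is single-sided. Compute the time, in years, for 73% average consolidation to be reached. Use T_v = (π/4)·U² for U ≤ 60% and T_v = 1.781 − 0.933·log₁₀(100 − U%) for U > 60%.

t ≈ 7.03 years

Drainage path length: H_d = H = 9.4 m (single drainage).
U > 60%: T_v = 1.781 − 0.933·log₁₀(100 − 73) = 0.44554.
t = T_v·H_d²/c_v = 0.44554×9.4²/5.6 = 7.03 years.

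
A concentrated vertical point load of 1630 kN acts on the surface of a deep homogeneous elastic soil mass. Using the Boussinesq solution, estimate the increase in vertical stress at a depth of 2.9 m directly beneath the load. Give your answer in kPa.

Boussinesq vertical stress below a point load on an elastic half-space:
Δσ_z = 3P/(2πz²) · [1 + (r/z)²]^(−5/2)
r/z = 0/2.9 = 0; [1+(r/z)²]^(−5/2) = 1.
Δσ_z = 3×1630/(2π×2.9²) × 1 = 92.541 × 1 = 92.54 kPa

Δσ_z ≈ 92.5 kPa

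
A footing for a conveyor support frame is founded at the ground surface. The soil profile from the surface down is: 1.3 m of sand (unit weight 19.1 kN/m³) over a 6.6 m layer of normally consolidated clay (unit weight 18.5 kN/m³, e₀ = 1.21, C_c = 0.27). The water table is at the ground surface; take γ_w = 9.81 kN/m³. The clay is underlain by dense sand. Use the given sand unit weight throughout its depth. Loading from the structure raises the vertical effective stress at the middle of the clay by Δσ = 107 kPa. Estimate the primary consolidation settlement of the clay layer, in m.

Mid-depth of clay below the ground surface: z = 1.3 + 6.6/2 = 4.6 m.
Total vertical stress at mid-clay: σ_v = 19.1×1.3 + 18.5×3.3 = 85.88 kPa.
Pore pressure: u = 9.81×(4.6 − 0) = 45.126 kPa.
Initial effective stress: σ'_0 = σ_v − u = 85.88 − 45.126 = 40.754 kPa.
Final effective stress: σ'_f = σ'_0 + Δσ = 40.754 + 107 = 147.75 kPa.
Normally consolidated clay, so the full stress increment lies on the virgin compression line:
S_c = C_c·H/(1+e₀)·log₁₀(σ'_f/σ'_0) = 0.27×6.6/(1+1.21)×log₁₀(147.75/40.754)
    = 0.80633 × 0.55936 = 0.451 m

S_c ≈ 0.451 m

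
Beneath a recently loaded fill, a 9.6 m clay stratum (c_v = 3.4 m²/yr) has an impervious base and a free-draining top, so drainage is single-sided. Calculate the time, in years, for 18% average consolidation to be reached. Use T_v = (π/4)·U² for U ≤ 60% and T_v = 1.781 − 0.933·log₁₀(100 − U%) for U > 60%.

Drainage path length: H_d = H = 9.6 m (single drainage).
U ≤ 60%: T_v = (π/4)·U² = (π/4)×0.18² = 0.025447.
t = T_v·H_d²/c_v = 0.025447×9.6²/3.4 = 0.6898 years.

t ≈ 0.69 years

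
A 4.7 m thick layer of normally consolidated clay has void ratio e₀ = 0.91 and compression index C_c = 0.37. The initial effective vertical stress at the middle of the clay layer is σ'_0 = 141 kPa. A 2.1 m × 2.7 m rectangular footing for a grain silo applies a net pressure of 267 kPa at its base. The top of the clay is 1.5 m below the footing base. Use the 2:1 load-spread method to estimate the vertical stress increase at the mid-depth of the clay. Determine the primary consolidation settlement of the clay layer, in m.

S_c ≈ 0.0962 m

Mid-depth of clay below the footing base: z = 1.5 + 4.7/2 = 3.85 m.
Stress increase at mid-clay by the 2:1 spreading method:
Δσ = qBL/((B+z)(L+z)) = 267×2.1×2.7/((2.1+3.85)(2.7+3.85)) = 38.845 kPa
Final effective stress: σ'_f = σ'_0 + Δσ = 141 + 38.845 = 179.84 kPa.
Normally consolidated clay, so the full stress increment lies on the virgin compression line:
S_c = C_c·H/(1+e₀)·log₁₀(σ'_f/σ'_0) = 0.37×4.7/(1+0.91)×log₁₀(179.84/141)
    = 0.91047 × 0.10567 = 0.09621 m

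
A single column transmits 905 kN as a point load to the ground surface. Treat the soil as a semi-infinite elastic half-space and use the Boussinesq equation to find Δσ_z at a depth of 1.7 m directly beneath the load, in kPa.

Δσ_z ≈ 150 kPa

Boussinesq vertical stress below a point load on an elastic half-space:
Δσ_z = 3P/(2πz²) · [1 + (r/z)²]^(−5/2)
r/z = 0/1.7 = 0; [1+(r/z)²]^(−5/2) = 1.
Δσ_z = 3×905/(2π×1.7²) × 1 = 149.52 × 1 = 149.5 kPa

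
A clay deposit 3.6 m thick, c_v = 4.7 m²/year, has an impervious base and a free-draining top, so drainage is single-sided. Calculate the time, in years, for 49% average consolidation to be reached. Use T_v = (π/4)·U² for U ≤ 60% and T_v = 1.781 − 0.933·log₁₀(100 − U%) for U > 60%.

t ≈ 0.52 years

Drainage path length: H_d = H = 3.6 m (single drainage).
U ≤ 60%: T_v = (π/4)·U² = (π/4)×0.49² = 0.18857.
t = T_v·H_d²/c_v = 0.18857×3.6²/4.7 = 0.52 years.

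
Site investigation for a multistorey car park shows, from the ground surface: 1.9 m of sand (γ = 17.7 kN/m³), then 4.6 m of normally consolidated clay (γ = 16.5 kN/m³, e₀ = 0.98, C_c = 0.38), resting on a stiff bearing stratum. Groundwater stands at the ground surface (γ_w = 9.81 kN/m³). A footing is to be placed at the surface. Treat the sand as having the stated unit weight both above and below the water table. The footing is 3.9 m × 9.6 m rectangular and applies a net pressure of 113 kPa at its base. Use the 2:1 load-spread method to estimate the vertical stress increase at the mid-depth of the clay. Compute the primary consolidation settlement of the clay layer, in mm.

S_c ≈ 310 mm

Mid-depth of clay below the ground surface: z = 1.9 + 4.6/2 = 4.2 m.
Total vertical stress at mid-clay: σ_v = 17.7×1.9 + 16.5×2.3 = 71.58 kPa.
Pore pressure: u = 9.81×(4.2 − 0) = 41.202 kPa.
Initial effective stress: σ'_0 = σ_v − u = 71.58 − 41.202 = 30.378 kPa.
Stress increase at mid-clay by the 2:1 spreading method:
Δσ = qBL/((B+z)(L+z)) = 113×3.9×9.6/((3.9+4.2)(9.6+4.2)) = 37.849 kPa
Final effective stress: σ'_f = σ'_0 + Δσ = 30.378 + 37.849 = 68.227 kPa.
Normally consolidated clay, so the full stress increment lies on the virgin compression line:
S_c = C_c·H/(1+e₀)·log₁₀(σ'_f/σ'_0) = 0.38×4.6/(1+0.98)×log₁₀(68.227/30.378)
    = 0.88283 × 0.3514 = 0.3102 m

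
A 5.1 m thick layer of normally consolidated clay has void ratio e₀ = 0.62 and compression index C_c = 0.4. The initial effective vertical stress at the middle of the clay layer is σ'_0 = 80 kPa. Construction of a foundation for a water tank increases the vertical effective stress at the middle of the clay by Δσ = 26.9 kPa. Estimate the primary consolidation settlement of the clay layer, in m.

Final effective stress: σ'_f = σ'_0 + Δσ = 80 + 26.9 = 106.9 kPa.
Normally consolidated clay, so the full stress increment lies on the virgin compression line:
S_c = C_c·H/(1+e₀)·log₁₀(σ'_f/σ'_0) = 0.4×5.1/(1+0.62)×log₁₀(106.9/80)
    = 1.2593 × 0.12589 = 0.1585 m

S_c ≈ 0.159 m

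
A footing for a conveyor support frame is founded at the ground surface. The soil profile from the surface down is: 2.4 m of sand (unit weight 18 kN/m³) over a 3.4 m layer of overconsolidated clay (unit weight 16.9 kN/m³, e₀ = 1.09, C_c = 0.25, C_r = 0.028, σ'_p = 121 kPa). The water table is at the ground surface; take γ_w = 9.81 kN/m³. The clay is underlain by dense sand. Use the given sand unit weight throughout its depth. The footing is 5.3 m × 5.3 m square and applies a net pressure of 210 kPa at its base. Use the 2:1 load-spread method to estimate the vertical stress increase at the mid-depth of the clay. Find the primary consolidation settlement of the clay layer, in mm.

S_c ≈ 22.4 mm

Mid-depth of clay below the ground surface: z = 2.4 + 3.4/2 = 4.1 m.
Total vertical stress at mid-clay: σ_v = 18×2.4 + 16.9×1.7 = 71.93 kPa.
Pore pressure: u = 9.81×(4.1 − 0) = 40.221 kPa.
Initial effective stress: σ'_0 = σ_v − u = 71.93 − 40.221 = 31.709 kPa.
Stress increase at mid-clay by the 2:1 spreading method:
Δσ = qBL/((B+z)(L+z)) = 210×5.3×5.3/((5.3+4.1)(5.3+4.1)) = 66.76 kPa
Final effective stress: σ'_f = 31.709 + 66.76 = 98.469 kPa.
σ'_f = 98.469 ≤ σ'_p = 121 kPa, so the clay remains overconsolidated and only the recompression index applies:
S_c = C_r·H/(1+e₀)·log₁₀(σ'_f/σ'_0) = 0.028×3.4/2.09×log₁₀(98.469/31.709)
    = 0.04555 × 0.49212 = 0.02242 m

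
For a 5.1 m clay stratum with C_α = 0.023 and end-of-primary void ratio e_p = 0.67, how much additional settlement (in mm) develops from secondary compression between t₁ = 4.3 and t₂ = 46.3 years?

S_s ≈ 72.5 mm

Secondary compression: S_s = C_α·H/(1+e_p)·log₁₀(t₂/t₁)
S_s = 0.023×5.1/(1+0.67)×log₁₀(46.3/4.3)
    = 0.07024 × 1.032 = 0.0725 m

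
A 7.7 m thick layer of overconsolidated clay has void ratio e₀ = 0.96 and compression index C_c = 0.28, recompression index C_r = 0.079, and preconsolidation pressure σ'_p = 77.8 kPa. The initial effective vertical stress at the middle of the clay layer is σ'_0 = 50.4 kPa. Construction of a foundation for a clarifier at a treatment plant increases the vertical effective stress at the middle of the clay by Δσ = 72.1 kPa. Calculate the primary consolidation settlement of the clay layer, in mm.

Final effective stress: σ'_f = 50.4 + 72.1 = 122.5 kPa.
σ'_f = 122.5 > σ'_p = 77.8 kPa, so the stress path crosses the preconsolidation pressure — recompression up to σ'_p, then virgin compression beyond:
S_c = H/(1+e₀)·[C_r·log₁₀(σ'_p/σ'_0) + C_c·log₁₀(σ'_f/σ'_p)]
    = 7.7/1.96 × [0.079×log₁₀(77.8/50.4) + 0.28×log₁₀(122.5/77.8)]
    = 3.9286 × [0.014895 + 0.055204] = 0.2754 m

S_c ≈ 275 mm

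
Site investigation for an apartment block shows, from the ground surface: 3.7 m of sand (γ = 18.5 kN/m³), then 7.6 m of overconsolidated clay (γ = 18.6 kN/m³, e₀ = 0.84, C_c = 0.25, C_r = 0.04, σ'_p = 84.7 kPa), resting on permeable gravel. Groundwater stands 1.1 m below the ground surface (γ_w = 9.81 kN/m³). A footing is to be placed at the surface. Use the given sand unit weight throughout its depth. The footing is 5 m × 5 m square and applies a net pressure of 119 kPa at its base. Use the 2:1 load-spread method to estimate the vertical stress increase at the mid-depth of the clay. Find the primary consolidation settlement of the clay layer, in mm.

S_c ≈ 60.7 mm

Mid-depth of clay below the ground surface: z = 3.7 + 7.6/2 = 7.5 m.
Total vertical stress at mid-clay: σ_v = 18.5×3.7 + 18.6×3.8 = 139.13 kPa.
Pore pressure: u = 9.81×(7.5 − 1.1) = 62.784 kPa.
Initial effective stress: σ'_0 = σ_v − u = 139.13 − 62.784 = 76.346 kPa.
Stress increase at mid-clay by the 2:1 spreading method:
Δσ = qBL/((B+z)(L+z)) = 119×5×5/((5+7.5)(5+7.5)) = 19.04 kPa
Final effective stress: σ'_f = 76.346 + 19.04 = 95.386 kPa.
σ'_f = 95.386 > σ'_p = 84.7 kPa, so the stress path crosses the preconsolidation pressure — recompression up to σ'_p, then virgin compression beyond:
S_c = H/(1+e₀)·[C_r·log₁₀(σ'_p/σ'_0) + C_c·log₁₀(σ'_f/σ'_p)]
    = 7.6/1.84 × [0.04×log₁₀(84.7/76.346) + 0.25×log₁₀(95.386/84.7)]
    = 4.1304 × [0.0018039 + 0.0129] = 0.06073 m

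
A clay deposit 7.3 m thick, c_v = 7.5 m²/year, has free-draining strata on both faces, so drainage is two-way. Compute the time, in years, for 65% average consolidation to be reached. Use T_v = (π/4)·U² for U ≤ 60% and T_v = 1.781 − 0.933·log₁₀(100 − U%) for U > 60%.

t ≈ 0.605 years

Drainage path length: H_d = H/2 = 3.65 m (double drainage).
U > 60%: T_v = 1.781 − 0.933·log₁₀(100 − 65) = 0.34038.
t = T_v·H_d²/c_v = 0.34038×3.65²/7.5 = 0.6046 years.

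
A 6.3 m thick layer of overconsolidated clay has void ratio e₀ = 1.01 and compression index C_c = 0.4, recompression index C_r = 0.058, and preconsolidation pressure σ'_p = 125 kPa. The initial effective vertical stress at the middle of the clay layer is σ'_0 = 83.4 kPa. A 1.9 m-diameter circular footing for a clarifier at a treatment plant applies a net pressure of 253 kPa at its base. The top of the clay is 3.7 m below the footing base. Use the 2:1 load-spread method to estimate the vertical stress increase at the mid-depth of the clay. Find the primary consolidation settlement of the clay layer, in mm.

Mid-depth of clay below the footing base: z = 3.7 + 6.3/2 = 6.85 m.
Stress increase at mid-clay by the 2:1 spreading method:
Δσ ≈ qD²/(D+z)² = 253×1.9²/(1.9+6.85)² = 11.929 kPa
Final effective stress: σ'_f = 83.4 + 11.929 = 95.329 kPa.
σ'_f = 95.329 ≤ σ'_p = 125 kPa, so the clay remains overconsolidated and only the recompression index applies:
S_c = C_r·H/(1+e₀)·log₁₀(σ'_f/σ'_0) = 0.058×6.3/2.01×log₁₀(95.329/83.4)
    = 0.18179 × 0.058059 = 0.01055 m

S_c ≈ 10.6 mm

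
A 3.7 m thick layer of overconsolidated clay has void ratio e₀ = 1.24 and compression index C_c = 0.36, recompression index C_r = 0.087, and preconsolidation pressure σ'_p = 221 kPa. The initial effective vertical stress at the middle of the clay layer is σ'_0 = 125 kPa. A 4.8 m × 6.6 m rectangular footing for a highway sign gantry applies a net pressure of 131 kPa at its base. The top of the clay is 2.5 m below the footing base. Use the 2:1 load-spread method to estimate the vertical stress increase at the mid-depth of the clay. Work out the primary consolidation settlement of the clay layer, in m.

Mid-depth of clay below the footing base: z = 2.5 + 3.7/2 = 4.35 m.
Stress increase at mid-clay by the 2:1 spreading method:
Δσ = qBL/((B+z)(L+z)) = 131×4.8×6.6/((4.8+4.35)(6.6+4.35)) = 41.421 kPa
Final effective stress: σ'_f = 125 + 41.421 = 166.42 kPa.
σ'_f = 166.42 ≤ σ'_p = 221 kPa, so the clay remains overconsolidated and only the recompression index applies:
S_c = C_r·H/(1+e₀)·log₁₀(σ'_f/σ'_0) = 0.087×3.7/2.24×log₁₀(166.42/125)
    = 0.14371 × 0.1243 = 0.01786 m

S_c ≈ 0.0179 m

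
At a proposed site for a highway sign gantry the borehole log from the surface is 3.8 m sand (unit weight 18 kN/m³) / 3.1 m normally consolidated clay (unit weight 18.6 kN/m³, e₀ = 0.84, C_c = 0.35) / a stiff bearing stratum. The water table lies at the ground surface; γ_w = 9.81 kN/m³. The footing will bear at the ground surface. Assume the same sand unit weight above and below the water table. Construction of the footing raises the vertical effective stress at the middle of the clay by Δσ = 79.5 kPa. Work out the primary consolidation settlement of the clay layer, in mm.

Mid-depth of clay below the ground surface: z = 3.8 + 3.1/2 = 5.35 m.
Total vertical stress at mid-clay: σ_v = 18×3.8 + 18.6×1.55 = 97.23 kPa.
Pore pressure: u = 9.81×(5.35 − 0) = 52.483 kPa.
Initial effective stress: σ'_0 = σ_v − u = 97.23 − 52.483 = 44.747 kPa.
Final effective stress: σ'_f = σ'_0 + Δσ = 44.747 + 79.5 = 124.25 kPa.
Normally consolidated clay, so the full stress increment lies on the virgin compression line:
S_c = C_c·H/(1+e₀)·log₁₀(σ'_f/σ'_0) = 0.35×3.1/(1+0.84)×log₁₀(124.25/44.747)
    = 0.58967 × 0.44353 = 0.2615 m

S_c ≈ 262 mm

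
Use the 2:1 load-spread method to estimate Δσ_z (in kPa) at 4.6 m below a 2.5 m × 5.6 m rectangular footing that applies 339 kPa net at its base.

Δσ_z ≈ 65.5 kPa

By the 2:1 method the load spreads at 1 horizontal : 2 vertical, so at depth z the loaded area has grown by z in each plan dimension:
Δσ = qBL/((B+z)(L+z)) = 339×2.5×5.6/((2.5+4.6)(5.6+4.6)) = 65.534 kPa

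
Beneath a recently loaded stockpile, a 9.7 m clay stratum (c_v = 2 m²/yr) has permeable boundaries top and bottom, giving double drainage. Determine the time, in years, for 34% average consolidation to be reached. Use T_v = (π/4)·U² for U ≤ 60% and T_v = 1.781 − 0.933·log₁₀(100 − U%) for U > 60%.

t ≈ 1.07 years

Drainage path length: H_d = H/2 = 4.85 m (double drainage).
U ≤ 60%: T_v = (π/4)·U² = (π/4)×0.34² = 0.090792.
t = T_v·H_d²/c_v = 0.090792×4.85²/2 = 1.068 years.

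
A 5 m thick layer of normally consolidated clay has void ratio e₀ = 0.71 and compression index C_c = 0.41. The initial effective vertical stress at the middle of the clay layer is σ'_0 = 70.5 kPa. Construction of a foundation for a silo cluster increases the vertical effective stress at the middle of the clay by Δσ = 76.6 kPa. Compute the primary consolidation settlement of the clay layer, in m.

S_c ≈ 0.383 m

Final effective stress: σ'_f = σ'_0 + Δσ = 70.5 + 76.6 = 147.1 kPa.
Normally consolidated clay, so the full stress increment lies on the virgin compression line:
S_c = C_c·H/(1+e₀)·log₁₀(σ'_f/σ'_0) = 0.41×5/(1+0.71)×log₁₀(147.1/70.5)
    = 1.1988 × 0.31942 = 0.3829 m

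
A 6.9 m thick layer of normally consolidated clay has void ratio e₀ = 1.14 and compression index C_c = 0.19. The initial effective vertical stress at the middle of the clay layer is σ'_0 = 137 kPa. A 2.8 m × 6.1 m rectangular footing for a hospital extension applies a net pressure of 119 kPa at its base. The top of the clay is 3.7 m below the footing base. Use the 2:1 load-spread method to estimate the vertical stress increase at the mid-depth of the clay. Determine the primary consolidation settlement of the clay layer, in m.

S_c ≈ 0.0284 m

Mid-depth of clay below the footing base: z = 3.7 + 6.9/2 = 7.15 m.
Stress increase at mid-clay by the 2:1 spreading method:
Δσ = qBL/((B+z)(L+z)) = 119×2.8×6.1/((2.8+7.15)(6.1+7.15)) = 15.417 kPa
Final effective stress: σ'_f = σ'_0 + Δσ = 137 + 15.417 = 152.42 kPa.
Normally consolidated clay, so the full stress increment lies on the virgin compression line:
S_c = C_c·H/(1+e₀)·log₁₀(σ'_f/σ'_0) = 0.19×6.9/(1+1.14)×log₁₀(152.42/137)
    = 0.61262 × 0.046321 = 0.02838 m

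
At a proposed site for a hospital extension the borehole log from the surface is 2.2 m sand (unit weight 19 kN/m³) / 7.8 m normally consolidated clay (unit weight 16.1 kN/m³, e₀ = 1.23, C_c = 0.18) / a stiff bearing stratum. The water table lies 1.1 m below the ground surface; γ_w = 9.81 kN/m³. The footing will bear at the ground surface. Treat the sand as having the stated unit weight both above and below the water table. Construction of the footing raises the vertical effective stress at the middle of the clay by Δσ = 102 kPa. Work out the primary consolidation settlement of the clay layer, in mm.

S_c ≈ 285 mm

Mid-depth of clay below the ground surface: z = 2.2 + 7.8/2 = 6.1 m.
Total vertical stress at mid-clay: σ_v = 19×2.2 + 16.1×3.9 = 104.59 kPa.
Pore pressure: u = 9.81×(6.1 − 1.1) = 49.05 kPa.
Initial effective stress: σ'_0 = σ_v − u = 104.59 − 49.05 = 55.54 kPa.
Final effective stress: σ'_f = σ'_0 + Δσ = 55.54 + 102 = 157.54 kPa.
Normally consolidated clay, so the full stress increment lies on the virgin compression line:
S_c = C_c·H/(1+e₀)·log₁₀(σ'_f/σ'_0) = 0.18×7.8/(1+1.23)×log₁₀(157.54/55.54)
    = 0.6296 × 0.45278 = 0.2851 m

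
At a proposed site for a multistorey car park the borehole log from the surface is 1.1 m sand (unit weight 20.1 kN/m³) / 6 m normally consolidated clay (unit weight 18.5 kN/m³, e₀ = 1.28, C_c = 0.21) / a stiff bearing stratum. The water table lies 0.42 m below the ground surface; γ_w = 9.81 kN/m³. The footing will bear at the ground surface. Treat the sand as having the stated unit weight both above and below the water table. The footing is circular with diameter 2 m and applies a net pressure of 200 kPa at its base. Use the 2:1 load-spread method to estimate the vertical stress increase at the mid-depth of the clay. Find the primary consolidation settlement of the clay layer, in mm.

Mid-depth of clay below the ground surface: z = 1.1 + 6/2 = 4.1 m.
Total vertical stress at mid-clay: σ_v = 20.1×1.1 + 18.5×3 = 77.61 kPa.
Pore pressure: u = 9.81×(4.1 − 0.42) = 36.101 kPa.
Initial effective stress: σ'_0 = σ_v − u = 77.61 − 36.101 = 41.509 kPa.
Stress increase at mid-clay by the 2:1 spreading method:
Δσ ≈ qD²/(D+z)² = 200×2²/(2+4.1)² = 21.5 kPa
Final effective stress: σ'_f = σ'_0 + Δσ = 41.509 + 21.5 = 63.009 kPa.
Normally consolidated clay, so the full stress increment lies on the virgin compression line:
S_c = C_c·H/(1+e₀)·log₁₀(σ'_f/σ'_0) = 0.21×6/(1+1.28)×log₁₀(63.009/41.509)
    = 0.55263 × 0.18126 = 0.1002 m

S_c ≈ 100 mm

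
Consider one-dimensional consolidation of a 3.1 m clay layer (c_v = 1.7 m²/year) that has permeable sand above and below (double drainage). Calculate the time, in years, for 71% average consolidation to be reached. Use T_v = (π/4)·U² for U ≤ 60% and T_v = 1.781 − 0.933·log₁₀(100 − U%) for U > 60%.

t ≈ 0.589 years

Drainage path length: H_d = H/2 = 1.55 m (double drainage).
U > 60%: T_v = 1.781 − 0.933·log₁₀(100 − 71) = 0.41658.
t = T_v·H_d²/c_v = 0.41658×1.55²/1.7 = 0.5887 years.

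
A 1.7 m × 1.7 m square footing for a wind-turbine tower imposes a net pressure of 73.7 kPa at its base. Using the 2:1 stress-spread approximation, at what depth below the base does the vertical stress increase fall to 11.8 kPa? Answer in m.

z ≈ 2.55 m

2:1 spreading — at depth z the loaded area has grown by z in each plan dimension:
qB²/(B+z)² = Δσ_z ⇒ z = B(√(q/Δσ_z) − 1) = 1.7×(√(73.7/11.8) − 1) = 2.549 m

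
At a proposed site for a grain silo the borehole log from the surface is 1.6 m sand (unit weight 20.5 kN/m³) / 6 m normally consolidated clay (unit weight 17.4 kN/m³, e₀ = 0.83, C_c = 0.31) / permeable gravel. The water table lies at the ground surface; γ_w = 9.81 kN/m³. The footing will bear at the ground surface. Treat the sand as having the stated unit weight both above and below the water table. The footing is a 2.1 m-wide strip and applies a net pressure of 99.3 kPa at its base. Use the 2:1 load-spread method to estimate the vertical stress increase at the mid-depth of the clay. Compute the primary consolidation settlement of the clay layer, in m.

S_c ≈ 0.255 m

Mid-depth of clay below the ground surface: z = 1.6 + 6/2 = 4.6 m.
Total vertical stress at mid-clay: σ_v = 20.5×1.6 + 17.4×3 = 85 kPa.
Pore pressure: u = 9.81×(4.6 − 0) = 45.126 kPa.
Initial effective stress: σ'_0 = σ_v − u = 85 − 45.126 = 39.874 kPa.
Stress increase at mid-clay by the 2:1 spreading method:
Δσ = qB/(B+z) = 99.3×2.1/(2.1+4.6) = 31.124 kPa
Final effective stress: σ'_f = σ'_0 + Δσ = 39.874 + 31.124 = 70.998 kPa.
Normally consolidated clay, so the full stress increment lies on the virgin compression line:
S_c = C_c·H/(1+e₀)·log₁₀(σ'_f/σ'_0) = 0.31×6/(1+0.83)×log₁₀(70.998/39.874)
    = 1.0164 × 0.25056 = 0.2547 m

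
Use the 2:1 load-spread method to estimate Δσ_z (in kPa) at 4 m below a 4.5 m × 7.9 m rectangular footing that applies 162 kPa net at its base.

By the 2:1 method the load spreads at 1 horizontal : 2 vertical, so at depth z the loaded area has grown by z in each plan dimension:
Δσ = qBL/((B+z)(L+z)) = 162×4.5×7.9/((4.5+4)(7.9+4)) = 56.936 kPa

Δσ_z ≈ 56.9 kPa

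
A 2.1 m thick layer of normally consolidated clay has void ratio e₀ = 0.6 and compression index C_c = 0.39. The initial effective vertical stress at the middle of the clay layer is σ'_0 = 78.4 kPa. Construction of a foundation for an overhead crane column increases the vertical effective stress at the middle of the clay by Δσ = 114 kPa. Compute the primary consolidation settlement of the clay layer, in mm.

S_c ≈ 200 mm

Final effective stress: σ'_f = σ'_0 + Δσ = 78.4 + 114 = 192.4 kPa.
Normally consolidated clay, so the full stress increment lies on the virgin compression line:
S_c = C_c·H/(1+e₀)·log₁₀(σ'_f/σ'_0) = 0.39×2.1/(1+0.6)×log₁₀(192.4/78.4)
    = 0.51187 × 0.38989 = 0.1996 m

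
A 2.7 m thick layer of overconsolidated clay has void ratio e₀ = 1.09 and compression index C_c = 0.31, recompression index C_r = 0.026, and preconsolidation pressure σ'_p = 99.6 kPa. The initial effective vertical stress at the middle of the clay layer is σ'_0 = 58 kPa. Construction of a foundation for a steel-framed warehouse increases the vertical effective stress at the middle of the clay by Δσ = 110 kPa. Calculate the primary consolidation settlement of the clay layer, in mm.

S_c ≈ 98.8 mm

Final effective stress: σ'_f = 58 + 110 = 168 kPa.
σ'_f = 168 > σ'_p = 99.6 kPa, so the stress path crosses the preconsolidation pressure — recompression up to σ'_p, then virgin compression beyond:
S_c = H/(1+e₀)·[C_r·log₁₀(σ'_p/σ'_0) + C_c·log₁₀(σ'_f/σ'_p)]
    = 2.7/2.09 × [0.026×log₁₀(99.6/58) + 0.31×log₁₀(168/99.6)]
    = 1.2919 × [0.0061056 + 0.070385] = 0.09882 m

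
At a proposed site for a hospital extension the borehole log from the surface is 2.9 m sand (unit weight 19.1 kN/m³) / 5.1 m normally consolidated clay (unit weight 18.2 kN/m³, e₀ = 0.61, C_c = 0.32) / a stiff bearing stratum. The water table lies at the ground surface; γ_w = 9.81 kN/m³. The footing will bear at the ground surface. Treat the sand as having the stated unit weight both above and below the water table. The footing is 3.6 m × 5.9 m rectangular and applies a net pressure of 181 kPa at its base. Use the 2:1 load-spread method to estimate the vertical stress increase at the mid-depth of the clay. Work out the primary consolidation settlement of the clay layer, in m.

S_c ≈ 0.252 m

Mid-depth of clay below the ground surface: z = 2.9 + 5.1/2 = 5.45 m.
Total vertical stress at mid-clay: σ_v = 19.1×2.9 + 18.2×2.55 = 101.8 kPa.
Pore pressure: u = 9.81×(5.45 − 0) = 53.465 kPa.
Initial effective stress: σ'_0 = σ_v − u = 101.8 − 53.465 = 48.335 kPa.
Stress increase at mid-clay by the 2:1 spreading method:
Δσ = qBL/((B+z)(L+z)) = 181×3.6×5.9/((3.6+5.45)(5.9+5.45)) = 37.427 kPa
Final effective stress: σ'_f = σ'_0 + Δσ = 48.335 + 37.427 = 85.762 kPa.
Normally consolidated clay, so the full stress increment lies on the virgin compression line:
S_c = C_c·H/(1+e₀)·log₁₀(σ'_f/σ'_0) = 0.32×5.1/(1+0.61)×log₁₀(85.762/48.335)
    = 1.0137 × 0.24903 = 0.2524 m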